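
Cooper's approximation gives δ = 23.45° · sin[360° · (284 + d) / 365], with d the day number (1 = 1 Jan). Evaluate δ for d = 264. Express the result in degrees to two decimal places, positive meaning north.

360 × (284 + 264) / 365 = 540.493°; sin(540.493°) = -0.0086.
δ = 23.45 × -0.0086 = -0.202° ≈ -0.20°.

-0.20°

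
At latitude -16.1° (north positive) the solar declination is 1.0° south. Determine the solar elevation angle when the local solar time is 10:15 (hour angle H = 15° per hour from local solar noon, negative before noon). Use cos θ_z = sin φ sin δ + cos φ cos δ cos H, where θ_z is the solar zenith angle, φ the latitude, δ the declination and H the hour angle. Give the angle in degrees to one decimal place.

Hour angle H = 15° × (10.25 − 12) = -26.25°.
cos θ_z = sin(-16.1°) sin(-1.0°) + cos(-16.1°) cos(-1.0°) cos(-26.25°) = 0.0048 + 0.8616 = 0.8664.
θ_z = arccos(0.8664) = 29.96°, so the elevation is 90° − 29.96° = 60.04°.

60.0°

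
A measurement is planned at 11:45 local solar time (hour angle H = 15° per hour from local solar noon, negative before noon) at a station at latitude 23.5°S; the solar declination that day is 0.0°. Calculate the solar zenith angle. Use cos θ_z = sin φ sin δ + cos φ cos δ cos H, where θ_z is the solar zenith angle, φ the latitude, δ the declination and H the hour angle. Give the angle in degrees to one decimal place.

23.8°

Hour angle H = 15° × (11.75 − 12) = -3.75°.
With φ = -23.5°, δ = 0.0°, H = -3.75°: sin φ sin δ = 0.0000, cos φ cos δ cos H = 0.9151, so cos θ_z = 0.9151.
θ_z = arccos(0.9151) = 23.78°.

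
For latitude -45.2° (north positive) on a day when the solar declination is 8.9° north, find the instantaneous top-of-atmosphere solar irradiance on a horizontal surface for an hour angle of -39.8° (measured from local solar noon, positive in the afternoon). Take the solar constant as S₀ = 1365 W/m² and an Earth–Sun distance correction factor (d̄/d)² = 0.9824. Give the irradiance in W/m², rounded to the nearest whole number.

570 W/m²

With φ = -45.2°, δ = 8.9°, H = -39.80°: sin φ sin δ = -0.1098, cos φ cos δ cos H = 0.5348, so cos θ_z = 0.4250.
Top-of-atmosphere irradiance = S₀ (d̄/d)² cos θ_z = 1365 × 0.9824 × 0.4250 = 569.91 W/m².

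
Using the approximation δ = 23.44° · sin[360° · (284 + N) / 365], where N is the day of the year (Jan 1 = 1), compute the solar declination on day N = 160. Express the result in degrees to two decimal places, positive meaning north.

360 × (284 + 160) / 365 = 437.918°; sin(437.918°) = 0.9778.
δ = 23.44 × 0.9778 = 22.920° ≈ +22.92°.

+22.92°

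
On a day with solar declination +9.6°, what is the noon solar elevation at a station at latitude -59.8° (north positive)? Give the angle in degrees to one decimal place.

20.6°

At local solar noon the hour angle is zero, so the elevation is 90° − |φ − δ| = 90° − |-59.8° − (9.6°)| = 90° − 69.4° = 20.6°.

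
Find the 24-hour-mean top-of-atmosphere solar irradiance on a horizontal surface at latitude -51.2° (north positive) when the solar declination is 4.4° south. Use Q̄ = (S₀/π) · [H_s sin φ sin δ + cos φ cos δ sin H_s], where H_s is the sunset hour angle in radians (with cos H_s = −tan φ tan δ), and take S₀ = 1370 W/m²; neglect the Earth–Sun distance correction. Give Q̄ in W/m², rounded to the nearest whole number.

cos H_s = −tan(-51.2°) · tan(-4.4°) = -0.0957, so H_s = arccos(-0.0957) = 95.49°. In radians, H_s = 1.6666.
H_s sin φ sin δ = 1.6666 × -0.7793 × -0.0767 = 0.0996.
cos φ cos δ sin H_s = 0.6266 × 0.9971 × 0.9954 = 0.6219.
Q̄ = (1370/π) × (0.0996 + 0.6219) = 436.08 × 0.7215 = 314.63 W/m².

315 W/m²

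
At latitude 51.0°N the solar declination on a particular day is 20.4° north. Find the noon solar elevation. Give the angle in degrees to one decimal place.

59.4°

At local solar noon the hour angle is zero, so the elevation is 90° − |φ − δ| = 90° − |51.0° − (20.4°)| = 90° − 30.6° = 59.4°.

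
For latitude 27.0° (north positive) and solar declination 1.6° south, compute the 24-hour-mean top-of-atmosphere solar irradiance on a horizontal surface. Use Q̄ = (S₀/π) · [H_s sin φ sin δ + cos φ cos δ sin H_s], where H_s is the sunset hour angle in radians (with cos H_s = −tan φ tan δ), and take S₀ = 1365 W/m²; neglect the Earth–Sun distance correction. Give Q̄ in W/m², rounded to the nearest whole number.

−tan φ tan δ = −(0.5095)(-0.0279) = 0.0142; H_s = arccos(0.0142) = 89.19°. In radians, H_s = 1.5567.
H_s sin φ sin δ = 1.5567 × 0.4540 × -0.0279 = -0.0197.
cos φ cos δ sin H_s = 0.8910 × 0.9996 × 0.9999 = 0.8906.
Q̄ = (1365/π) × (-0.0197 + 0.8906) = 434.49 × 0.8709 = 378.40 W/m².

378 W/m²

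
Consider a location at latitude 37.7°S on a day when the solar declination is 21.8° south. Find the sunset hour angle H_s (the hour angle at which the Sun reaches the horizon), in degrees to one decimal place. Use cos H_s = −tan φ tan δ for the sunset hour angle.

cos H_s = −tan(-37.7°) · tan(-21.8°) = -0.3091, so H_s = arccos(-0.3091) = 108.01°.

108.0°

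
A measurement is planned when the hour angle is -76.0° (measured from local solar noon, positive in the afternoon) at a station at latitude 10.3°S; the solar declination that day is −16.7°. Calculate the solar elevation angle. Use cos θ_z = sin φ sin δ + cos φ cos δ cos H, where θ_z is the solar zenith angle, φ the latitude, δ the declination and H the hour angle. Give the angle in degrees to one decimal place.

cos θ_z = sin φ sin δ + cos φ cos δ cos H = (-0.1788)(-0.2874) + (0.9839)(0.9578)(0.2419) = 0.2793.
θ_z = arccos(0.2793) = 73.78°, so the elevation is 90° − 73.78° = 16.22°.

16.2°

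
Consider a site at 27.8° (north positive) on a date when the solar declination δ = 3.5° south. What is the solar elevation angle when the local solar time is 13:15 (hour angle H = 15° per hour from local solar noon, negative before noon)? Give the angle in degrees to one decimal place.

Hour angle H = 15° × (13.25 − 12) = 18.75°.
cos θ_z = sin(27.8°) sin(-3.5°) + cos(27.8°) cos(-3.5°) cos(18.75°) = -0.0285 + 0.8361 = 0.8076.
θ_z = arccos(0.8076) = 36.14°, so the elevation is 90° − 36.14° = 53.86°.

53.9°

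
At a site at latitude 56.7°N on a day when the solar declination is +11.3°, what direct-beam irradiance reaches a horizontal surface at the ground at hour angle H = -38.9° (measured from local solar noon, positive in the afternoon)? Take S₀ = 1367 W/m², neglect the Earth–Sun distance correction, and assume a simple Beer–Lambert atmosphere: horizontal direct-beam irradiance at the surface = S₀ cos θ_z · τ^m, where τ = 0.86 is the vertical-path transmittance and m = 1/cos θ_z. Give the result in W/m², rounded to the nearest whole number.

cos θ_z = sin φ sin δ + cos φ cos δ cos H = (0.8358)(0.1959) + (0.5490)(0.9806)(0.7782) = 0.5827.
Air mass m = 1/cos θ_z = 1/0.5827 = 1.716; τ^m = 0.86^1.716 = 0.7720.
Surface direct beam = 1367 × 0.5827 × 0.7720 = 614.94 W/m².

615 W/m²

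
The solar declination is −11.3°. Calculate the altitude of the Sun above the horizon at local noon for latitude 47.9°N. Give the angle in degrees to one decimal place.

At local solar noon the hour angle is zero, so the elevation is 90° − |φ − δ| = 90° − |47.9° − (-11.3°)| = 90° − 59.2° = 30.8°.

30.8°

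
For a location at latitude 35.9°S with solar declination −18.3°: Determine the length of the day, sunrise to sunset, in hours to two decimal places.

13.85 hours

−tan φ tan δ = −(-0.7239)(-0.3307) = -0.2394; H_s = arccos(-0.2394) = 103.85°.
Day length = 2 H_s / 15° h⁻¹ = 207.70° / 15 = 13.847 h.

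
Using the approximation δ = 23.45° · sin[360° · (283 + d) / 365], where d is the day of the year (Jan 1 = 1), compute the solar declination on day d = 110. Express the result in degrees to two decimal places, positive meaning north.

+10.87°

360 × (283 + 110) / 365 = 387.616°; sin(387.616°) = 0.4635.
δ = 23.45 × 0.4635 = 10.869° ≈ +10.87°.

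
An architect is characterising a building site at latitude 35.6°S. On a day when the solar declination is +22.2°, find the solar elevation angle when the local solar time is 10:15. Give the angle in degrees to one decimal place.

27.1°

Hour angle H = 15° × (10.25 − 12) = -26.25°.
With φ = -35.6°, δ = 22.2°, H = -26.25°: sin φ sin δ = -0.2199, cos φ cos δ cos H = 0.6752, so cos θ_z = 0.4553.
θ_z = arccos(0.4553) = 62.92°, so the elevation is 90° − 62.92° = 27.08°.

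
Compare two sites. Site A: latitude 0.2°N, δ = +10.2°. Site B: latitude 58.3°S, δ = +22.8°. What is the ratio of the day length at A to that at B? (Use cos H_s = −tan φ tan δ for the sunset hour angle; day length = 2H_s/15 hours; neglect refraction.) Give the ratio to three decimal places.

1.911

A: H_s = arccos(−tan 0.2° · tan 10.2°) = 90.04°, so 2H_s/15 = 12.0053 h.
B: H_s = arccos(−tan -58.3° · tan 22.8°) = 47.11°, so 2H_s/15 = 6.2813 h.
Ratio A/B = 12.0053 / 6.2813 = 1.9113.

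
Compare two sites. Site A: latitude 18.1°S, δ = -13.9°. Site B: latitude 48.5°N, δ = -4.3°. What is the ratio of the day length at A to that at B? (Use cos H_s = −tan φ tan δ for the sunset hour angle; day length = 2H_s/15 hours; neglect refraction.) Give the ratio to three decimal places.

1.112

A: H_s = arccos(−tan -18.1° · tan -13.9°) = 94.64°, so 2H_s/15 = 12.6187 h.
B: H_s = arccos(−tan 48.5° · tan -4.3°) = 85.12°, so 2H_s/15 = 11.3493 h.
Ratio A/B = 12.6187 / 11.3493 = 1.1118.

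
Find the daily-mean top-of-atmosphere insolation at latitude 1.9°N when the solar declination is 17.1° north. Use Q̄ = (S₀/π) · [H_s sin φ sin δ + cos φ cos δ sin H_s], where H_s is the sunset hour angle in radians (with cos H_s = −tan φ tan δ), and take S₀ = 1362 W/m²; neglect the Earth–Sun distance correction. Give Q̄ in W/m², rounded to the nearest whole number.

421 W/m²

cos H_s = −tan(1.9°) · tan(17.1°) = -0.0102, so H_s = arccos(-0.0102) = 90.58°. In radians, H_s = 1.5809.
H_s sin φ sin δ = 1.5809 × 0.0332 × 0.2940 = 0.0154.
cos φ cos δ sin H_s = 0.9995 × 0.9558 × 0.9999 = 0.9552.
Q̄ = (1362/π) × (0.0154 + 0.9552) = 433.54 × 0.9706 = 420.79 W/m².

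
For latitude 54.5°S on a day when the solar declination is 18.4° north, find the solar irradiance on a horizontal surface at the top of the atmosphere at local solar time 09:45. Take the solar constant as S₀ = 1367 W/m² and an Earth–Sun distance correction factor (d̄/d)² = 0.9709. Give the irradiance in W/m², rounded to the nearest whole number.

Hour angle H = 15° × (9.75 − 12) = -33.75°.
With φ = -54.5°, δ = 18.4°, H = -33.75°: sin φ sin δ = -0.2570, cos φ cos δ cos H = 0.4582, so cos θ_z = 0.2012.
Top-of-atmosphere irradiance = S₀ (d̄/d)² cos θ_z = 1367 × 0.9709 × 0.2012 = 267.04 W/m².

267 W/m²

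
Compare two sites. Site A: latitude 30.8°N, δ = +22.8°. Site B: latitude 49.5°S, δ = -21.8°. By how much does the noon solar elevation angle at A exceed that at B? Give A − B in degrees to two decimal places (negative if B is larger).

+19.70°

A: 90° − |30.8 − (22.8)| = 82.00°.
B: 90° − |-49.5 − (-21.8)| = 62.30°.
A − B = 82.00 − 62.30 = 19.70°.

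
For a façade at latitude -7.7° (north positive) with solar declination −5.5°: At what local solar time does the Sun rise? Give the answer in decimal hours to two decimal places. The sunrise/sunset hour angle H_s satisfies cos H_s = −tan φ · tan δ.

5.95 h

cos H_s = −tan(-7.7°) · tan(-5.5°) = -0.0130, so H_s = arccos(-0.0130) = 90.74°.
Sunrise is at 12 − H_s/15 = 12 − 6.049 = 5.951 h local solar time.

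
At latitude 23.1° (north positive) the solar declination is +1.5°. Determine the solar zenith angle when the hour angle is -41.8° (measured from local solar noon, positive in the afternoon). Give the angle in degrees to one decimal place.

45.9°

With φ = 23.1°, δ = 1.5°, H = -41.80°: sin φ sin δ = 0.0103, cos φ cos δ cos H = 0.6855, so cos θ_z = 0.6958.
θ_z = arccos(0.6958) = 45.91°.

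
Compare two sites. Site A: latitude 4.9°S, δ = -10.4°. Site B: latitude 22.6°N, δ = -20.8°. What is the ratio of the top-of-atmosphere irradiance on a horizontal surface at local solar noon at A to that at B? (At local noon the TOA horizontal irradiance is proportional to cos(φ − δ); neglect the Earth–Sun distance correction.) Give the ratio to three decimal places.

A: cos θ_z = cos(-4.9° − (-10.4°)) = 0.9954.
B: cos θ_z = cos(22.6° − (-20.8°)) = 0.7266.
Ratio A/B = 0.9954 / 0.7266 = 1.3699.

1.370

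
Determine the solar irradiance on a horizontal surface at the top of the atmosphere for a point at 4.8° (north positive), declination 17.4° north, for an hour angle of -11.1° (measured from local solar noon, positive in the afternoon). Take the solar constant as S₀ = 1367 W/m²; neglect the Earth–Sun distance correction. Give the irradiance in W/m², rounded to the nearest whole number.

With φ = 4.8°, δ = 17.4°, H = -11.10°: sin φ sin δ = 0.0250, cos φ cos δ cos H = 0.9331, so cos θ_z = 0.9581.
Top-of-atmosphere irradiance = S₀ cos θ_z = 1367 × 0.9581 = 1309.72 W/m².

1310 W/m²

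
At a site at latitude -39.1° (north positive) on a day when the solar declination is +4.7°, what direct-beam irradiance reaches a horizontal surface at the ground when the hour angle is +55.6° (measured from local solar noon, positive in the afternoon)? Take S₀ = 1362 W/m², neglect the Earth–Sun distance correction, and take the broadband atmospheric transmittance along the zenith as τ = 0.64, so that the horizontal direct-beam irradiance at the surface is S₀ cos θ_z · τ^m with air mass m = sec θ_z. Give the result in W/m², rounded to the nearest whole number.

165 W/m²

cos θ_z = sin φ sin δ + cos φ cos δ cos H = (-0.6307)(0.0819) + (0.7760)(0.9966)(0.5650) = 0.3853.
Air mass m = 1/cos θ_z = 1/0.3853 = 2.595; τ^m = 0.64^2.595 = 0.3141.
Surface direct beam = 1362 × 0.3853 × 0.3141 = 164.83 W/m².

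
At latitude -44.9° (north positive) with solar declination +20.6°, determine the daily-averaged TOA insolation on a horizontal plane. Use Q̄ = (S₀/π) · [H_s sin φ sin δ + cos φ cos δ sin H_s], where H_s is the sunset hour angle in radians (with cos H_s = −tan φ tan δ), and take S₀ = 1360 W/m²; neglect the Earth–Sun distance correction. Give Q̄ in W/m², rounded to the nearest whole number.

cos H_s = −tan(-44.9°) · tan(20.6°) = 0.3746, so H_s = arccos(0.3746) = 68.00°. In radians, H_s = 1.1868.
H_s sin φ sin δ = 1.1868 × -0.7059 × 0.3518 = -0.2947.
cos φ cos δ sin H_s = 0.7083 × 0.9361 × 0.9272 = 0.6148.
Q̄ = (1360/π) × (-0.2947 + 0.6148) = 432.90 × 0.3201 = 138.57 W/m².

139 W/m²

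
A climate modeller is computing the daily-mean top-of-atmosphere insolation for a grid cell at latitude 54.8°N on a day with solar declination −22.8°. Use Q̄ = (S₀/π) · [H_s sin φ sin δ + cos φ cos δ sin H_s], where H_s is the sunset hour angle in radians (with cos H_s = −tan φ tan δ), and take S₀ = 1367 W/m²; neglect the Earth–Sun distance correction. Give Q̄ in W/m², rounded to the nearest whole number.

57 W/m²

The sunset hour angle satisfies cos H_s = −tan φ tan δ = 0.5959, giving H_s = 53.42°. In radians, H_s = 0.9324.
H_s sin φ sin δ = 0.9324 × 0.8171 × -0.3875 = -0.2952.
cos φ cos δ sin H_s = 0.5764 × 0.9219 × 0.8031 = 0.4268.
Q̄ = (1367/π) × (-0.2952 + 0.4268) = 435.13 × 0.1316 = 57.26 W/m².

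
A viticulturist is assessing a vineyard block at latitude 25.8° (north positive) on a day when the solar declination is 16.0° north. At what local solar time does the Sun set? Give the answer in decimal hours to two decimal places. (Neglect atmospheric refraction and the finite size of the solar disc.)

−tan φ tan δ = −(0.4834)(0.2867) = -0.1386; H_s = arccos(-0.1386) = 97.97°.
Sunset is at 12 + H_s/15 = 12 + 6.531 = 18.531 h local solar time.

18.53 h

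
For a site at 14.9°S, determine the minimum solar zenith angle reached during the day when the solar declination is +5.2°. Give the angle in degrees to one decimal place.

At local solar noon the hour angle is zero, so the zenith angle is |φ − δ| = |-14.9° − (5.2°)| = 20.1°.

20.1°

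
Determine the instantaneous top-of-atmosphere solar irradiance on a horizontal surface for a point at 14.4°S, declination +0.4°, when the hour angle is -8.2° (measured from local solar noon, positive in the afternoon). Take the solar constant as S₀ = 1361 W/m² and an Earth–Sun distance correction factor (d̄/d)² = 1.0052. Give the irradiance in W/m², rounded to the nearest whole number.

1309 W/m²

cos θ_z = sin φ sin δ + cos φ cos δ cos H = (-0.2487)(0.0070) + (0.9686)(1.0000)(0.9898) = 0.9570.
Top-of-atmosphere irradiance = S₀ (d̄/d)² cos θ_z = 1361 × 1.0052 × 0.9570 = 1309.25 W/m².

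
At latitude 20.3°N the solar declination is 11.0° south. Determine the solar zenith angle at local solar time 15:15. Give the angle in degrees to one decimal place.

Hour angle H = 15° × (15.25 − 12) = 48.75°.
cos θ_z = sin φ sin δ + cos φ cos δ cos H = (0.3469)(-0.1908) + (0.9379)(0.9816)(0.6593) = 0.5408.
θ_z = arccos(0.5408) = 57.26°.

57.3°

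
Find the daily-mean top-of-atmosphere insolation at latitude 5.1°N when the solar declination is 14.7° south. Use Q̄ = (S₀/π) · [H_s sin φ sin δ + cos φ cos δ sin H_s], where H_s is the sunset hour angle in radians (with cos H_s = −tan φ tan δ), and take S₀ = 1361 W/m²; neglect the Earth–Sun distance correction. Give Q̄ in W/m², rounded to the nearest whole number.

The sunset hour angle satisfies cos H_s = −tan φ tan δ = 0.0234, giving H_s = 88.66°. In radians, H_s = 1.5474.
H_s sin φ sin δ = 1.5474 × 0.0889 × -0.2538 = -0.0349.
cos φ cos δ sin H_s = 0.9960 × 0.9673 × 0.9997 = 0.9631.
Q̄ = (1361/π) × (-0.0349 + 0.9631) = 433.22 × 0.9282 = 402.11 W/m².

402 W/m²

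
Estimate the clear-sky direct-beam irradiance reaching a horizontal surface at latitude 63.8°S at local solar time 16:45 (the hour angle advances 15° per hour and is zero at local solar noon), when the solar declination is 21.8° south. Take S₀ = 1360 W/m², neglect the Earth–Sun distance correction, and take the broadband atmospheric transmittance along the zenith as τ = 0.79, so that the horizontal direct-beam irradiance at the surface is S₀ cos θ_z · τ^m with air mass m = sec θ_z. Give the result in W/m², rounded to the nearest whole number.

381 W/m²

Hour angle H = 15° × (16.75 − 12) = 71.25°.
cos θ_z = sin(-63.8°) sin(-21.8°) + cos(-63.8°) cos(-21.8°) cos(71.25°) = 0.3332 + 0.1318 = 0.4650.
Air mass m = 1/cos θ_z = 1/0.4650 = 2.151; τ^m = 0.79^2.151 = 0.6023.
Surface direct beam = 1360 × 0.4650 × 0.6023 = 380.89 W/m².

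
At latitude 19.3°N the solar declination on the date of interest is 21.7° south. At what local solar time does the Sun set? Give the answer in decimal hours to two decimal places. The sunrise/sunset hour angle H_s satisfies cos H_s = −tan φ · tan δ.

17.47 h

cos H_s = −tan(19.3°) · tan(-21.7°) = 0.1394, so H_s = arccos(0.1394) = 81.99°.
Sunset is at 12 + H_s/15 = 12 + 5.466 = 17.466 h local solar time.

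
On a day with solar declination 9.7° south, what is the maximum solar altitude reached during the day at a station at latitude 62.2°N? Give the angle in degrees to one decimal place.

18.1°

At local solar noon the hour angle is zero, so the elevation is 90° − |φ − δ| = 90° − |62.2° − (-9.7°)| = 90° − 71.9° = 18.1°.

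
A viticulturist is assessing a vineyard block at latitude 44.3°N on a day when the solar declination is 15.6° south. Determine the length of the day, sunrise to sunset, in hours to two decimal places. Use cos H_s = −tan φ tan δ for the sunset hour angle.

9.89 hours

cos H_s = −tan(44.3°) · tan(-15.6°) = 0.2725, so H_s = arccos(0.2725) = 74.19°.
Day length = 2 H_s / 15° h⁻¹ = 148.38° / 15 = 9.892 h.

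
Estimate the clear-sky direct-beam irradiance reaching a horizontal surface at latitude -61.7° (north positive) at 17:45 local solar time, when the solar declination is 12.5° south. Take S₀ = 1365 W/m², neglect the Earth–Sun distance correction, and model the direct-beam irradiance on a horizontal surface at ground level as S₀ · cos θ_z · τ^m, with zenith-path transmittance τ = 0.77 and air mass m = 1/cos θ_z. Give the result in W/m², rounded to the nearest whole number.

92 W/m²

Hour angle H = 15° × (17.75 − 12) = 86.25°.
With φ = -61.7°, δ = -12.5°, H = 86.25°: sin φ sin δ = 0.1906, cos φ cos δ cos H = 0.0303, so cos θ_z = 0.2209.
Air mass m = 1/cos θ_z = 1/0.2209 = 4.527; τ^m = 0.77^4.527 = 0.3063.
Surface direct beam = 1365 × 0.2209 × 0.3063 = 92.36 W/m².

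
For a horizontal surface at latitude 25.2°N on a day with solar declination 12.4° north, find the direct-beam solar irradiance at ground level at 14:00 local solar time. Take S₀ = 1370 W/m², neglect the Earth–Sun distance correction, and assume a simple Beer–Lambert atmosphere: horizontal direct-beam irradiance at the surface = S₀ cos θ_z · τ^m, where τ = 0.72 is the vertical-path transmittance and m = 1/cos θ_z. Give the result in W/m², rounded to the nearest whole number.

Hour angle H = 15° × (14 − 12) = 30.00°.
cos θ_z = sin(25.2°) sin(12.4°) + cos(25.2°) cos(12.4°) cos(30.00°) = 0.0914 + 0.7653 = 0.8567.
Air mass m = 1/cos θ_z = 1/0.8567 = 1.167; τ^m = 0.72^1.167 = 0.6816.
Surface direct beam = 1370 × 0.8567 × 0.6816 = 799.98 W/m².

800 W/m²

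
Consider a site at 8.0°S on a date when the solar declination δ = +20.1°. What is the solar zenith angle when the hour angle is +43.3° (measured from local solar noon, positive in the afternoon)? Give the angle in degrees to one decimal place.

cos θ_z = sin φ sin δ + cos φ cos δ cos H = (-0.1392)(0.3437) + (0.9903)(0.9391)(0.7278) = 0.6290.
θ_z = arccos(0.6290) = 51.02°.

51.0°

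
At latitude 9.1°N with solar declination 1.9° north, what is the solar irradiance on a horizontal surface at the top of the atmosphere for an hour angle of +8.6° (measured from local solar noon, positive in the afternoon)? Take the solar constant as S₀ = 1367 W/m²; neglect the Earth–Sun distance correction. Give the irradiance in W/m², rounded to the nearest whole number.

cos θ_z = sin(9.1°) sin(1.9°) + cos(9.1°) cos(1.9°) cos(8.60°) = 0.0052 + 0.9758 = 0.9810.
Top-of-atmosphere irradiance = S₀ cos θ_z = 1367 × 0.9810 = 1341.03 W/m².

1341 W/m²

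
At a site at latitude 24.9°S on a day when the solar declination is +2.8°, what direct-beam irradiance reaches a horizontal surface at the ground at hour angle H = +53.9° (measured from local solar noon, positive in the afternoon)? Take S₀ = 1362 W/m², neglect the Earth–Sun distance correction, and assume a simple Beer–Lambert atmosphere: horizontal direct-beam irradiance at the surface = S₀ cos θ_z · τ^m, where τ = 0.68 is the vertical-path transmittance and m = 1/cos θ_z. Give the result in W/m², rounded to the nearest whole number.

cos θ_z = sin(-24.9°) sin(2.8°) + cos(-24.9°) cos(2.8°) cos(53.90°) = -0.0206 + 0.5338 = 0.5132.
Air mass m = 1/cos θ_z = 1/0.5132 = 1.949; τ^m = 0.68^1.949 = 0.4716.
Surface direct beam = 1362 × 0.5132 × 0.4716 = 329.64 W/m².

330 W/m²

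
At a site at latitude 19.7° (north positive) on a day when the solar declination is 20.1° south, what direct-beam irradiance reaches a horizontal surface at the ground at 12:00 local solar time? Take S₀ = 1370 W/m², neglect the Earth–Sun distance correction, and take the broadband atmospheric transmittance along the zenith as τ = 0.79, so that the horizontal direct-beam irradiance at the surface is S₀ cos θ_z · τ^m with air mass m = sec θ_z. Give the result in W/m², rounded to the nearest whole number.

Hour angle H = 15° × (12 − 12) = 0.00°.
cos θ_z = sin(19.7°) sin(-20.1°) + cos(19.7°) cos(-20.1°) cos(0.00°) = -0.1158 + 0.8841 = 0.7683.
Air mass m = 1/cos θ_z = 1/0.7683 = 1.302; τ^m = 0.79^1.302 = 0.7357.
Surface direct beam = 1370 × 0.7683 × 0.7357 = 774.38 W/m².

774 W/m²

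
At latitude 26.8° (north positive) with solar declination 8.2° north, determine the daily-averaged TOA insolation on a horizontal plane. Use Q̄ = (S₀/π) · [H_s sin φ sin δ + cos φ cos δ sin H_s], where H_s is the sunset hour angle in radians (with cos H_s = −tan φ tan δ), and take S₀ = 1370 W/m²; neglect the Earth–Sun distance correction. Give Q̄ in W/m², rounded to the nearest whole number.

The sunset hour angle satisfies cos H_s = −tan φ tan δ = -0.0728, giving H_s = 94.17°. In radians, H_s = 1.6436.
H_s sin φ sin δ = 1.6436 × 0.4509 × 0.1426 = 0.1057.
cos φ cos δ sin H_s = 0.8926 × 0.9898 × 0.9974 = 0.8812.
Q̄ = (1370/π) × (0.1057 + 0.8812) = 436.08 × 0.9869 = 430.37 W/m².

430 W/m²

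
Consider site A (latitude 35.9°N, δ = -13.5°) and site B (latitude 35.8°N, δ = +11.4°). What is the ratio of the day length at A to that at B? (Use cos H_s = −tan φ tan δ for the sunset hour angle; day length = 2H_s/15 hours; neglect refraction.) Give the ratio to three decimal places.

A: H_s = arccos(−tan 35.9° · tan -13.5°) = 79.99°, so 2H_s/15 = 10.6653 h.
B: H_s = arccos(−tan 35.8° · tan 11.4°) = 98.36°, so 2H_s/15 = 13.1147 h.
Ratio A/B = 10.6653 / 13.1147 = 0.8132.

0.813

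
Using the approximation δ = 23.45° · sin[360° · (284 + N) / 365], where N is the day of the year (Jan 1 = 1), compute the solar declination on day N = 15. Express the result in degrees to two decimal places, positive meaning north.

-21.27°

360 × (284 + 15) / 365 = 294.904°; sin(294.904°) = -0.9070.
δ = 23.45 × -0.9070 = -21.269° ≈ -21.27°.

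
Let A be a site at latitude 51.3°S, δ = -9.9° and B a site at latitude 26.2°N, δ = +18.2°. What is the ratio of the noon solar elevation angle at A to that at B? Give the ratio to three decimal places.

0.593

A: 90° − |-51.3 − (-9.9)| = 48.60°.
B: 90° − |26.2 − (18.2)| = 82.00°.
Ratio A/B = 48.6000 / 82.0000 = 0.5927.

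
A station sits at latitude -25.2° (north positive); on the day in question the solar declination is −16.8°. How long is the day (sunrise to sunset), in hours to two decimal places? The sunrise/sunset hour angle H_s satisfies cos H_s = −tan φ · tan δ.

13.09 hours

The sunset hour angle satisfies cos H_s = −tan φ tan δ = -0.1421, giving H_s = 98.17°.
Day length = 2 H_s / 15° h⁻¹ = 196.34° / 15 = 13.089 h.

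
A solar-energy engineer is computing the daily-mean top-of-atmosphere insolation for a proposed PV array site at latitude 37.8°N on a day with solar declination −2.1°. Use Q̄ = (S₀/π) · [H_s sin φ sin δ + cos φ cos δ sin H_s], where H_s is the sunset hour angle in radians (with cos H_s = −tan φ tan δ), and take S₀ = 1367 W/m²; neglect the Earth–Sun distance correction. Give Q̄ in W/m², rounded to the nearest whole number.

328 W/m²

The sunset hour angle satisfies cos H_s = −tan φ tan δ = 0.0284, giving H_s = 88.37°. In radians, H_s = 1.5423.
H_s sin φ sin δ = 1.5423 × 0.6129 × -0.0366 = -0.0346.
cos φ cos δ sin H_s = 0.7902 × 0.9993 × 0.9996 = 0.7893.
Q̄ = (1367/π) × (-0.0346 + 0.7893) = 435.13 × 0.7547 = 328.39 W/m².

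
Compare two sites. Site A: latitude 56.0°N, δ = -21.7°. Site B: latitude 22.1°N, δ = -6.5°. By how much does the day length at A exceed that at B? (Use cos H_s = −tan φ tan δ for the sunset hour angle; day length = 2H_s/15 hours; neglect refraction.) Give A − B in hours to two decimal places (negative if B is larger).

-4.47 h

A: H_s = arccos(−tan 56.0° · tan -21.7°) = 53.84°, so 2H_s/15 = 7.1787 h.
B: H_s = arccos(−tan 22.1° · tan -6.5°) = 87.35°, so 2H_s/15 = 11.6467 h.
A − B = 7.1787 − 11.6467 = -4.4680 h.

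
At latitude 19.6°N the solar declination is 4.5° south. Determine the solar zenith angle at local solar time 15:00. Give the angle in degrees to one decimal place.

50.4°

Hour angle H = 15° × (15 − 12) = 45.00°.
cos θ_z = sin φ sin δ + cos φ cos δ cos H = (0.3355)(-0.0785) + (0.9421)(0.9969)(0.7071) = 0.6378.
θ_z = arccos(0.6378) = 50.37°.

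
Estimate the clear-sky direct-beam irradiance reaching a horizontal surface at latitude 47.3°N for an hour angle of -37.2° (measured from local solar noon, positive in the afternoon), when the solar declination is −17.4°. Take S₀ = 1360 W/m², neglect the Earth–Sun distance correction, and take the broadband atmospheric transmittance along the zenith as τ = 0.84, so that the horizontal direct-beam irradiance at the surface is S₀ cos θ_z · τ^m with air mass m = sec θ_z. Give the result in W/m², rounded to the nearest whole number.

With φ = 47.3°, δ = -17.4°, H = -37.20°: sin φ sin δ = -0.2198, cos φ cos δ cos H = 0.5155, so cos θ_z = 0.2957.
Air mass m = 1/cos θ_z = 1/0.2957 = 3.382; τ^m = 0.84^3.382 = 0.5545.
Surface direct beam = 1360 × 0.2957 × 0.5545 = 222.99 W/m².

223 W/m²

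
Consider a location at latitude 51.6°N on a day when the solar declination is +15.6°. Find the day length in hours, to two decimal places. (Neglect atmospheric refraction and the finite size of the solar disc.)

14.75 hours

−tan φ tan δ = −(1.2617)(0.2792) = -0.3523; H_s = arccos(-0.3523) = 110.63°.
Day length = 2 H_s / 15° h⁻¹ = 221.26° / 15 = 14.751 h.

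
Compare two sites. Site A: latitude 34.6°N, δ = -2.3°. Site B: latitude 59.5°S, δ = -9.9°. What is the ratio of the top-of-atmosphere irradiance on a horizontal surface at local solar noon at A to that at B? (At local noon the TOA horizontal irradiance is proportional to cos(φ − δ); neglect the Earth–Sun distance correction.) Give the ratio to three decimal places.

A: cos θ_z = cos(34.6° − (-2.3°)) = 0.7997.
B: cos θ_z = cos(-59.5° − (-9.9°)) = 0.6481.
Ratio A/B = 0.7997 / 0.6481 = 1.2339.

1.234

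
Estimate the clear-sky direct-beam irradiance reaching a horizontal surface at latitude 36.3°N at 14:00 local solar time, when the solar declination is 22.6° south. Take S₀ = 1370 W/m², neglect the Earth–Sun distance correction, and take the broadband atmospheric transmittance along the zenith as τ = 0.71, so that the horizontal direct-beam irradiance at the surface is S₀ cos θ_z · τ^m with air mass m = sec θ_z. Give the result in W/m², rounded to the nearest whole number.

Hour angle H = 15° × (14 − 12) = 30.00°.
With φ = 36.3°, δ = -22.6°, H = 30.00°: sin φ sin δ = -0.2275, cos φ cos δ cos H = 0.6444, so cos θ_z = 0.4169.
Air mass m = 1/cos θ_z = 1/0.4169 = 2.399; τ^m = 0.71^2.399 = 0.4397.
Surface direct beam = 1370 × 0.4169 × 0.4397 = 251.14 W/m².

251 W/m²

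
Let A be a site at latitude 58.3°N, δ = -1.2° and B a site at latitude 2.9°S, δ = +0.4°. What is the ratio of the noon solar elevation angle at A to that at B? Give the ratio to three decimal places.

0.352

A: 90° − |58.3 − (-1.2)| = 30.50°.
B: 90° − |-2.9 − (0.4)| = 86.70°.
Ratio A/B = 30.5000 / 86.7000 = 0.3518.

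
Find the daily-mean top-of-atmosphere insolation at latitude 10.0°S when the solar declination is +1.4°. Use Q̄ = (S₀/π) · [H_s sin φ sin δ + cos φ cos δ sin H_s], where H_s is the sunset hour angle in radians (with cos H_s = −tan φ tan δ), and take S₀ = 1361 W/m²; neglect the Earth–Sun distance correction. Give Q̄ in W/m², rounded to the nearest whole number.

424 W/m²

The sunset hour angle satisfies cos H_s = −tan φ tan δ = 0.0043, giving H_s = 89.75°. In radians, H_s = 1.5664.
H_s sin φ sin δ = 1.5664 × -0.1736 × 0.0244 = -0.0066.
cos φ cos δ sin H_s = 0.9848 × 0.9997 × 1.0000 = 0.9845.
Q̄ = (1361/π) × (-0.0066 + 0.9845) = 433.22 × 0.9779 = 423.65 W/m².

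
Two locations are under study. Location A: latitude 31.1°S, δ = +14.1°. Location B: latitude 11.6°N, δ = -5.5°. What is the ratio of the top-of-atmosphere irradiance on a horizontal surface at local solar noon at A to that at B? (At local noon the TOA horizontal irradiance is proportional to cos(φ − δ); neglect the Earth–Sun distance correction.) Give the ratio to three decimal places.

A: cos θ_z = cos(-31.1° − (14.1°)) = 0.7046.
B: cos θ_z = cos(11.6° − (-5.5°)) = 0.9558.
Ratio A/B = 0.7046 / 0.9558 = 0.7372.

0.737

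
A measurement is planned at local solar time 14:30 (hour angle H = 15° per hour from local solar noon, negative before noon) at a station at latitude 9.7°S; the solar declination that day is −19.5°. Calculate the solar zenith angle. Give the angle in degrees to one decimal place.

37.5°

Hour angle H = 15° × (14.5 − 12) = 37.50°.
cos θ_z = sin(-9.7°) sin(-19.5°) + cos(-9.7°) cos(-19.5°) cos(37.50°) = 0.0562 + 0.7372 = 0.7934.
θ_z = arccos(0.7934) = 37.50°.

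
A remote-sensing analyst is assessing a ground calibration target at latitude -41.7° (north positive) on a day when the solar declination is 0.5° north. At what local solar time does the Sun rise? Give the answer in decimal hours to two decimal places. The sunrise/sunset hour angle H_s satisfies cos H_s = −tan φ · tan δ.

6.03 h

−tan φ tan δ = −(-0.8910)(0.0087) = 0.0078; H_s = arccos(0.0078) = 89.55°.
Sunrise is at 12 − H_s/15 = 12 − 5.970 = 6.030 h local solar time.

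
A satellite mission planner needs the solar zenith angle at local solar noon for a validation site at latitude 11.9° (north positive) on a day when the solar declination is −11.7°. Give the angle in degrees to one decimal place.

At local solar noon the hour angle is zero, so the zenith angle is |φ − δ| = |11.9° − (-11.7°)| = 23.6°.

23.6°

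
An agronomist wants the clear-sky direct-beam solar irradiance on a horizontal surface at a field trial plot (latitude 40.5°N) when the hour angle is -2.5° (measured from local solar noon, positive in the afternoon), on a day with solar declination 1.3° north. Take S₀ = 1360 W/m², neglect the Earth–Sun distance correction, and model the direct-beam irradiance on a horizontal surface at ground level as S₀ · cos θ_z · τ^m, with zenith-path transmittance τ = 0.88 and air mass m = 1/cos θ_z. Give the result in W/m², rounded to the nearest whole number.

893 W/m²

cos θ_z = sin(40.5°) sin(1.3°) + cos(40.5°) cos(1.3°) cos(-2.50°) = 0.0147 + 0.7595 = 0.7742.
Air mass m = 1/cos θ_z = 1/0.7742 = 1.292; τ^m = 0.88^1.292 = 0.8478.
Surface direct beam = 1360 × 0.7742 × 0.8478 = 892.66 W/m².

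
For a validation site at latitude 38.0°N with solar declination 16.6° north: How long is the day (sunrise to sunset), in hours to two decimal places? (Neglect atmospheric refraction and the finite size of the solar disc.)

The sunset hour angle satisfies cos H_s = −tan φ tan δ = -0.2329, giving H_s = 103.47°.
Day length = 2 H_s / 15° h⁻¹ = 206.94° / 15 = 13.796 h.

13.80 hours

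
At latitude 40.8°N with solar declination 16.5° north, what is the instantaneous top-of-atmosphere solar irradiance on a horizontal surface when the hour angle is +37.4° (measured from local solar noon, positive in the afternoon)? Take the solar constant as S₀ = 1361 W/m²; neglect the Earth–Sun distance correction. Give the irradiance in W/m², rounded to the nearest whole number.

1037 W/m²

With φ = 40.8°, δ = 16.5°, H = 37.40°: sin φ sin δ = 0.1856, cos φ cos δ cos H = 0.5766, so cos θ_z = 0.7622.
Top-of-atmosphere irradiance = S₀ cos θ_z = 1361 × 0.7622 = 1037.35 W/m².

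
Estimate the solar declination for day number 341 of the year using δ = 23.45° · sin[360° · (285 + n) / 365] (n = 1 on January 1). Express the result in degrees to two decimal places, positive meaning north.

-22.89°

360 × (285 + 341) / 365 = 617.425°; sin(617.425°) = -0.9760.
δ = 23.45 × -0.9760 = -22.887° ≈ -22.89°.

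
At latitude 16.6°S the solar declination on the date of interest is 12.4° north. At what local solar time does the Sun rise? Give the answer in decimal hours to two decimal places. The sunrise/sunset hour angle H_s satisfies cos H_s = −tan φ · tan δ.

6.25 h

−tan φ tan δ = −(-0.2981)(0.2199) = 0.0656; H_s = arccos(0.0656) = 86.24°.
Sunrise is at 12 − H_s/15 = 12 − 5.749 = 6.251 h local solar time.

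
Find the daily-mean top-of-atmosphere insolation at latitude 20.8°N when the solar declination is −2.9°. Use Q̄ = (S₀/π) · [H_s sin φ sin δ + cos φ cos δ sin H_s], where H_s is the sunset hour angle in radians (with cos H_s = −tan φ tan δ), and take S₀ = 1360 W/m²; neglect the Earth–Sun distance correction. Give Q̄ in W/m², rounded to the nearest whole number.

392 W/m²

The sunset hour angle satisfies cos H_s = −tan φ tan δ = 0.0192, giving H_s = 88.90°. In radians, H_s = 1.5516.
H_s sin φ sin δ = 1.5516 × 0.3551 × -0.0506 = -0.0279.
cos φ cos δ sin H_s = 0.9348 × 0.9987 × 0.9998 = 0.9334.
Q̄ = (1360/π) × (-0.0279 + 0.9334) = 432.90 × 0.9055 = 391.99 W/m².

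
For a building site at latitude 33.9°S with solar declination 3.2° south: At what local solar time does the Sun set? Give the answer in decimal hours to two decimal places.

−tan φ tan δ = −(-0.6720)(-0.0559) = -0.0376; H_s = arccos(-0.0376) = 92.15°.
Sunset is at 12 + H_s/15 = 12 + 6.143 = 18.143 h local solar time.

18.14 h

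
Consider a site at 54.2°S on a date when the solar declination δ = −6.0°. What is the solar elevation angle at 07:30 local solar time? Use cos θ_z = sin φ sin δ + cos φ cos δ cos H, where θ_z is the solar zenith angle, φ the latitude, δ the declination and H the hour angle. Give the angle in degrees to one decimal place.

17.9°

Hour angle H = 15° × (7.5 − 12) = -67.50°.
cos θ_z = sin(-54.2°) sin(-6.0°) + cos(-54.2°) cos(-6.0°) cos(-67.50°) = 0.0848 + 0.2226 = 0.3074.
θ_z = arccos(0.3074) = 72.10°, so the elevation is 90° − 72.10° = 17.90°.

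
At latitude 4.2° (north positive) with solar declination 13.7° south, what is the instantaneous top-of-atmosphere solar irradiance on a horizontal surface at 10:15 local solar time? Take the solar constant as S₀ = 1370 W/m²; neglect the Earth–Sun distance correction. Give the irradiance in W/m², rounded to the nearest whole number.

Hour angle H = 15° × (10.25 − 12) = -26.25°.
cos θ_z = sin(4.2°) sin(-13.7°) + cos(4.2°) cos(-13.7°) cos(-26.25°) = -0.0173 + 0.8690 = 0.8517.
Top-of-atmosphere irradiance = S₀ cos θ_z = 1370 × 0.8517 = 1166.83 W/m².

1167 W/m²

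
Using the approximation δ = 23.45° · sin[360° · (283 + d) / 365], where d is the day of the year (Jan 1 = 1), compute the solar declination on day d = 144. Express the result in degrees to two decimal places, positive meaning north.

+20.54°

360 × (283 + 144) / 365 = 421.151°; sin(421.151°) = 0.8759.
δ = 23.45 × 0.8759 = 20.540° ≈ +20.54°.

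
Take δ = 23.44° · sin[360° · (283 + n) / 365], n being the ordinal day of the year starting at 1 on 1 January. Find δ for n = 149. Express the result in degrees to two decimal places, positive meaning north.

360 × (283 + 149) / 365 = 426.082°; sin(426.082°) = 0.9141.
δ = 23.44 × 0.9141 = 21.427° ≈ +21.43°.

+21.43°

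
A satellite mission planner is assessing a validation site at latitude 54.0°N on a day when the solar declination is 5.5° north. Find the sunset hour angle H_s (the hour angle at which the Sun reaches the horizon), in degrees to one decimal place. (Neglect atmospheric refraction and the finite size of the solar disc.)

The sunset hour angle satisfies cos H_s = −tan φ tan δ = -0.1325, giving H_s = 97.61°.

97.6°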